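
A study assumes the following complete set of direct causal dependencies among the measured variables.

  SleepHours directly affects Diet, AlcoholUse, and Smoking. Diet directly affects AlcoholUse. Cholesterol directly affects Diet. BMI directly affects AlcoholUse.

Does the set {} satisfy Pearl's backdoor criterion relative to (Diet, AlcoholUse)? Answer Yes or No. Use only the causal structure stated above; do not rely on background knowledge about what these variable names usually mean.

No

Backdoor paths from Diet to AlcoholUse (paths whose first edge points into Diet):
  P1: Diet <- SleepHours -> AlcoholUse
Condition 1 (no descendant of Diet in the set): holds — descendants of Diet are {AlcoholUse}; none are in {}.
Condition 2 (every backdoor path blocked by {}):
  P1: open — no interior node is in the conditioning set.
{} does not satisfy the backdoor criterion.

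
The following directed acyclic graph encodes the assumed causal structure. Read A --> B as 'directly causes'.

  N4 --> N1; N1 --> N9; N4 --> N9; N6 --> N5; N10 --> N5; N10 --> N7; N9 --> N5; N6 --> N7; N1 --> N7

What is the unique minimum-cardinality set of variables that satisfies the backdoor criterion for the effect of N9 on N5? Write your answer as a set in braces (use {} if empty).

{}

Variables eligible for adjustment (non-descendants of N9, excluding N9 and N5): {N1, N10, N4, N6, N7}.
Backdoor paths from N9 to N5:
  P1: N9 <- N4 -> N1 -> N7 <- N6 -> N5
  P2: N9 <- N4 -> N1 -> N7 <- N10 -> N5
  P3: N9 <- N1 -> N7 <- N6 -> N5
  P4: N9 <- N1 -> N7 <- N10 -> N5
Each backdoor path contains an unconditioned collider, so every path is already blocked with the empty conditioning set:
  P1: blocked at collider N7 (neither it nor any descendant is in the conditioning set).
  P2: blocked at collider N7 (neither it nor any descendant is in the conditioning set).
  P3: blocked at collider N7 (neither it nor any descendant is in the conditioning set).
  P4: blocked at collider N7 (neither it nor any descendant is in the conditioning set).
The empty set is therefore the unique smallest valid set.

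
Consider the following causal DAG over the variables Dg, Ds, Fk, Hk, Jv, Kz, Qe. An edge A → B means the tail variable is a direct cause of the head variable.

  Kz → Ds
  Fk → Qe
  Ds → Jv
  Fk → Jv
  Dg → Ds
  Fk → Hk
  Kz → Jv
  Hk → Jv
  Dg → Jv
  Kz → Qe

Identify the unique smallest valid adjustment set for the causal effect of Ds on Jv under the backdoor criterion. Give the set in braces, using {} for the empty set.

Variables eligible for adjustment (non-descendants of Ds, excluding Ds and Jv): {Dg, Fk, Hk, Kz, Qe}.
Backdoor paths from Ds to Jv:
  P1: Ds <- Kz -> Jv
  P2: Ds <- Kz -> Qe <- Fk -> Hk -> Jv
  P3: Ds <- Kz -> Qe <- Fk -> Jv
  P4: Ds <- Dg -> Jv
The empty set is not sufficient: P1 (Ds <- Kz -> Jv) has no collider blocking it and no conditioned non-collider, so it is open.
Try {Dg, Kz}:
  P1: blocked at fork node Kz ∈ conditioning set.
  P2: blocked at fork node Kz ∈ conditioning set.
  P3: blocked at fork node Kz ∈ conditioning set.
  P4: blocked at fork node Dg ∈ conditioning set.
{Dg, Kz} contains no descendant of Ds and blocks every backdoor path.
Every element of {Dg, Kz} is needed (dropping Dg leaves P4 open; dropping Kz leaves P1 open), so no proper subset is valid.
Among all size-2 subsets of the eligible variables, only {Dg, Kz} blocks every backdoor path, so it is the unique smallest valid adjustment set.

{Dg, Kz}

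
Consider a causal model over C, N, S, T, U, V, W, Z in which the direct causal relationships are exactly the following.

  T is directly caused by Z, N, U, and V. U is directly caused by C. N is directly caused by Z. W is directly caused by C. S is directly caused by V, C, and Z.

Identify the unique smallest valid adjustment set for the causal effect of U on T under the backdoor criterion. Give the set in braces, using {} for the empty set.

{}

Variables eligible for adjustment (non-descendants of U, excluding U and T): {C, N, S, V, W, Z}.
Backdoor paths from U to T:
  P1: U <- C -> S <- V -> T
  P2: U <- C -> S <- Z -> N -> T
  P3: U <- C -> S <- Z -> T
Each backdoor path contains an unconditioned collider, so every path is already blocked with the empty conditioning set:
  P1: blocked at collider S (neither it nor any descendant is in the conditioning set).
  P2: blocked at collider S (neither it nor any descendant is in the conditioning set).
  P3: blocked at collider S (neither it nor any descendant is in the conditioning set).
The empty set is therefore the unique smallest valid set.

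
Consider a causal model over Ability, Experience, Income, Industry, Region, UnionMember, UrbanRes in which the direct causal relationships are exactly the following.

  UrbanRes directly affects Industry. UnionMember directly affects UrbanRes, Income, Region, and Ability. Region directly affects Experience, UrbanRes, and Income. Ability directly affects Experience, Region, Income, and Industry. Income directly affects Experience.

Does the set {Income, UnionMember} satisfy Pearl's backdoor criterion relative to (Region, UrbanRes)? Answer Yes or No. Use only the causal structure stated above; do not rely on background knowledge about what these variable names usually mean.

Backdoor paths from Region to UrbanRes (paths whose first edge points into Region):
  P1: Region <- UnionMember -> Ability -> Industry <- UrbanRes
  P2: Region <- UnionMember -> Income <- Ability -> Industry <- UrbanRes
  P3: Region <- UnionMember -> Income -> Experience <- Ability -> Industry <- UrbanRes
  P4: Region <- UnionMember -> UrbanRes
  P5: Region <- Ability <- UnionMember -> UrbanRes
  P6: Region <- Ability -> Income <- UnionMember -> UrbanRes
  P7: Region <- Ability -> Industry <- UrbanRes
  P8: Region <- Ability -> Experience <- Income <- UnionMember -> UrbanRes
Condition 1 (no descendant of Region in the set): FAILS — Income is a descendant of Region.
Condition 2 (every backdoor path blocked by {Income, UnionMember}):
  P1: blocked at fork node UnionMember ∈ conditioning set.
  P2: blocked at fork node UnionMember ∈ conditioning set.
  P3: blocked at fork node UnionMember ∈ conditioning set.
  P4: blocked at fork node UnionMember ∈ conditioning set.
  P5: blocked at fork node UnionMember ∈ conditioning set.
  P6: blocked at fork node UnionMember ∈ conditioning set.
  P7: blocked at collider Industry (neither it nor any descendant is in the conditioning set).
  P8: blocked at collider Experience (neither it nor any descendant is in the conditioning set).
{Income, UnionMember} does not satisfy the backdoor criterion.

No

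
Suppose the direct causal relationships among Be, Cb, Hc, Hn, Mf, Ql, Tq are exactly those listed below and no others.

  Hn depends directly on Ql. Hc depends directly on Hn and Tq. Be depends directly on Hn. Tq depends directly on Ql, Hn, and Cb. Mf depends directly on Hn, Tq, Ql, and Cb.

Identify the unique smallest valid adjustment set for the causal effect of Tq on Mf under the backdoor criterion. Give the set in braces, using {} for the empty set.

Variables eligible for adjustment (non-descendants of Tq, excluding Tq and Mf): {Be, Cb, Hn, Ql}.
Backdoor paths from Tq to Mf:
  P1: Tq <- Ql -> Hn -> Mf
  P2: Tq <- Ql -> Mf
  P3: Tq <- Cb -> Mf
  P4: Tq <- Hn <- Ql -> Mf
  P5: Tq <- Hn -> Mf
The empty set is not sufficient: P1 (Tq <- Ql -> Hn -> Mf) has no collider blocking it and no conditioned non-collider, so it is open.
Try {Cb, Hn, Ql}:
  P1: blocked at fork node Ql ∈ conditioning set.
  P2: blocked at fork node Ql ∈ conditioning set.
  P3: blocked at fork node Cb ∈ conditioning set.
  P4: blocked at chain node Hn ∈ conditioning set.
  P5: blocked at fork node Hn ∈ conditioning set.
{Cb, Hn, Ql} contains no descendant of Tq and blocks every backdoor path.
Every element of {Cb, Hn, Ql} is needed (dropping Cb leaves P3 open; dropping Hn leaves P5 open; dropping Ql leaves P2 open), so no proper subset is valid.
Among all size-3 subsets of the eligible variables, only {Cb, Hn, Ql} blocks every backdoor path, so it is the unique smallest valid adjustment set.

{Cb, Hn, Ql}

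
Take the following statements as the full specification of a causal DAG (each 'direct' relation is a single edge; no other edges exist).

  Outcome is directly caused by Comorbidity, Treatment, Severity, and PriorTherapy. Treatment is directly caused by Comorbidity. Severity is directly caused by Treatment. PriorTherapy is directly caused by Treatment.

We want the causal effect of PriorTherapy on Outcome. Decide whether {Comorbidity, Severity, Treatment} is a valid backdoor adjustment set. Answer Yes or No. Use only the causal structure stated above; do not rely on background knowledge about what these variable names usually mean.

Backdoor paths from PriorTherapy to Outcome (paths whose first edge points into PriorTherapy):
  P1: PriorTherapy <- Treatment <- Comorbidity -> Outcome
  P2: PriorTherapy <- Treatment -> Severity -> Outcome
  P3: PriorTherapy <- Treatment -> Outcome
Condition 1 (no descendant of PriorTherapy in the set): holds — descendants of PriorTherapy are {Outcome}; none are in {Comorbidity, Severity, Treatment}.
Condition 2 (every backdoor path blocked by {Comorbidity, Severity, Treatment}):
  P1: blocked at chain node Treatment ∈ conditioning set.
  P2: blocked at fork node Treatment ∈ conditioning set.
  P3: blocked at fork node Treatment ∈ conditioning set.
{Comorbidity, Severity, Treatment} satisfies the backdoor criterion.

Yes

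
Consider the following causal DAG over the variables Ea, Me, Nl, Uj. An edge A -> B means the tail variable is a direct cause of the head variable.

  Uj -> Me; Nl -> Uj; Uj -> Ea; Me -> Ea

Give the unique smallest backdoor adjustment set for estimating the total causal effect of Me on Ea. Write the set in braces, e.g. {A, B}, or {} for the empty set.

Variables eligible for adjustment (non-descendants of Me, excluding Me and Ea): {Nl, Uj}.
Backdoor paths from Me to Ea:
  P1: Me <- Uj -> Ea
The empty set is not sufficient: P1 (Me <- Uj -> Ea) has no collider blocking it and no conditioned non-collider, so it is open.
Try {Uj}:
  P1: blocked at fork node Uj ∈ conditioning set.
{Uj} contains no descendant of Me and blocks every backdoor path.
No other singleton works — e.g. {Nl} leaves P1 open — so {Uj} is the unique smallest valid adjustment set.

{Uj}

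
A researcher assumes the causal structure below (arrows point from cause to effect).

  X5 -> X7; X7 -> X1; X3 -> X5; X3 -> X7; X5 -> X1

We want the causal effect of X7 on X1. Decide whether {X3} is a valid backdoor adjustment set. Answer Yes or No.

No

Backdoor paths from X7 to X1 (paths whose first edge points into X7):
  P1: X7 <- X3 -> X5 -> X1
  P2: X7 <- X5 -> X1
Condition 1 (no descendant of X7 in the set): holds — descendants of X7 are {X1}; none are in {X3}.
Condition 2 (every backdoor path blocked by {X3}):
  P1: blocked at fork node X3 ∈ conditioning set.
  P2: open — no interior node is in the conditioning set.
{X3} does not satisfy the backdoor criterion.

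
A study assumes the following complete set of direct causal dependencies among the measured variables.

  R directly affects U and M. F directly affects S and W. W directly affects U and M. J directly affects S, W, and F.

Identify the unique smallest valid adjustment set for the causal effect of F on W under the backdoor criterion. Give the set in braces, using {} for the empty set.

{J}

Variables eligible for adjustment (non-descendants of F, excluding F and W): {J, R}.
Backdoor paths from F to W:
  P1: F <- J -> W
The empty set is not sufficient: P1 (F <- J -> W) has no collider blocking it and no conditioned non-collider, so it is open.
Try {J}:
  P1: blocked at fork node J ∈ conditioning set.
{J} contains no descendant of F and blocks every backdoor path.
No other singleton works — e.g. {R} leaves P1 open — so {J} is the unique smallest valid adjustment set.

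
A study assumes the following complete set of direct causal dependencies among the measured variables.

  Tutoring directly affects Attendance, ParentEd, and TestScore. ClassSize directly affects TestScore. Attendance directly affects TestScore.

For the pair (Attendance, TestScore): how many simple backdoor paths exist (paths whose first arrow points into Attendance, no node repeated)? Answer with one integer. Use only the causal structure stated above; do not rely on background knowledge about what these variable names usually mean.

A backdoor path from Attendance to TestScore is any simple undirected path whose first edge points into Attendance (i.e. leaves Attendance via a parent).
Parents of Attendance: {Tutoring}.
Enumerating:
  P1: Attendance <- Tutoring -> TestScore
That exhausts the simple backdoor paths. Count: 1.

1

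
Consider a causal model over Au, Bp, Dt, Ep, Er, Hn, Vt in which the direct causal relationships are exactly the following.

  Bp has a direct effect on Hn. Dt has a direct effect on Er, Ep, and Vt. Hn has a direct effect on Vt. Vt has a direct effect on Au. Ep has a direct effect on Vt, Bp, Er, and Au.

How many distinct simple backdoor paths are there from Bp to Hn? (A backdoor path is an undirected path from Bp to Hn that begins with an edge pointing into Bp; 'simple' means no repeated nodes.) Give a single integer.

4

A backdoor path from Bp to Hn is any simple undirected path whose first edge points into Bp (i.e. leaves Bp via a parent).
Parents of Bp: {Ep}.
Enumerating:
  P1: Bp <- Ep <- Dt -> Vt <- Hn
  P2: Bp <- Ep -> Vt <- Hn
  P3: Bp <- Ep -> Er <- Dt -> Vt <- Hn
  P4: Bp <- Ep -> Au <- Vt <- Hn
That exhausts the simple backdoor paths. Count: 4.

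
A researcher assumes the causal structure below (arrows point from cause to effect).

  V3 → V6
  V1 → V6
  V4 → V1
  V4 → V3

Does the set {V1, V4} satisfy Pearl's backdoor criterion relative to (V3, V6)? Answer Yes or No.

Backdoor paths from V3 to V6 (paths whose first edge points into V3):
  P1: V3 <- V4 -> V1 -> V6
Condition 1 (no descendant of V3 in the set): holds — descendants of V3 are {V6}; none are in {V1, V4}.
Condition 2 (every backdoor path blocked by {V1, V4}):
  P1: blocked at fork node V4 ∈ conditioning set.
{V1, V4} satisfies the backdoor criterion.

Yes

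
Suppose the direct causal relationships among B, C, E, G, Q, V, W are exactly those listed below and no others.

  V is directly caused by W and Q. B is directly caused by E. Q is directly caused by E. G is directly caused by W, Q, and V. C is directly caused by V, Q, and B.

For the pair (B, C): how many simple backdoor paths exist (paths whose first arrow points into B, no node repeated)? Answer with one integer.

A backdoor path from B to C is any simple undirected path whose first edge points into B (i.e. leaves B via a parent).
Parents of B: {E}.
Enumerating:
  P1: B <- E -> Q -> V -> C
  P2: B <- E -> Q -> G <- W -> V -> C
  P3: B <- E -> Q -> G <- V -> C
  P4: B <- E -> Q -> C
That exhausts the simple backdoor paths. Count: 4.

4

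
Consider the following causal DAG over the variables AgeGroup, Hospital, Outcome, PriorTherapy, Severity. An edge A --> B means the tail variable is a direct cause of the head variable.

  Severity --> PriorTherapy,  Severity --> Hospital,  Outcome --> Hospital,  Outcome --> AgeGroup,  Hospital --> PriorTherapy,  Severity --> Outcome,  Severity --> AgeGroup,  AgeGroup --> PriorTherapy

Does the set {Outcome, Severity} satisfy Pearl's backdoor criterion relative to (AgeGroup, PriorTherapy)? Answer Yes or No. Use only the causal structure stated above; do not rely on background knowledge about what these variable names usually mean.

Yes

Backdoor paths from AgeGroup to PriorTherapy (paths whose first edge points into AgeGroup):
  P1: AgeGroup <- Severity -> Outcome -> Hospital -> PriorTherapy
  P2: AgeGroup <- Severity -> Hospital -> PriorTherapy
  P3: AgeGroup <- Severity -> PriorTherapy
  P4: AgeGroup <- Outcome <- Severity -> Hospital -> PriorTherapy
  P5: AgeGroup <- Outcome <- Severity -> PriorTherapy
  P6: AgeGroup <- Outcome -> Hospital <- Severity -> PriorTherapy
  P7: AgeGroup <- Outcome -> Hospital -> PriorTherapy
Condition 1 (no descendant of AgeGroup in the set): holds — descendants of AgeGroup are {PriorTherapy}; none are in {Outcome, Severity}.
Condition 2 (every backdoor path blocked by {Outcome, Severity}):
  P1: blocked at fork node Severity ∈ conditioning set.
  P2: blocked at fork node Severity ∈ conditioning set.
  P3: blocked at fork node Severity ∈ conditioning set.
  P4: blocked at chain node Outcome ∈ conditioning set.
  P5: blocked at chain node Outcome ∈ conditioning set.
  P6: blocked at fork node Outcome ∈ conditioning set.
  P7: blocked at fork node Outcome ∈ conditioning set.
{Outcome, Severity} satisfies the backdoor criterion.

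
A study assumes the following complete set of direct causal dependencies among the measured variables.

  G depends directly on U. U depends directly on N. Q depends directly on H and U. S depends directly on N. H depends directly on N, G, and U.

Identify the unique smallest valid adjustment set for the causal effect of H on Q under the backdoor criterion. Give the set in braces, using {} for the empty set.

Variables eligible for adjustment (non-descendants of H, excluding H and Q): {G, N, S, U}.
Backdoor paths from H to Q:
  P1: H <- N -> U -> Q
  P2: H <- U -> Q
  P3: H <- G <- U -> Q
The empty set is not sufficient: P1 (H <- N -> U -> Q) has no collider blocking it and no conditioned non-collider, so it is open.
Try {U}:
  P1: blocked at chain node U ∈ conditioning set.
  P2: blocked at fork node U ∈ conditioning set.
  P3: blocked at fork node U ∈ conditioning set.
{U} contains no descendant of H and blocks every backdoor path.
No other singleton works — e.g. {N} leaves P2 open — so {U} is the unique smallest valid adjustment set.

{U}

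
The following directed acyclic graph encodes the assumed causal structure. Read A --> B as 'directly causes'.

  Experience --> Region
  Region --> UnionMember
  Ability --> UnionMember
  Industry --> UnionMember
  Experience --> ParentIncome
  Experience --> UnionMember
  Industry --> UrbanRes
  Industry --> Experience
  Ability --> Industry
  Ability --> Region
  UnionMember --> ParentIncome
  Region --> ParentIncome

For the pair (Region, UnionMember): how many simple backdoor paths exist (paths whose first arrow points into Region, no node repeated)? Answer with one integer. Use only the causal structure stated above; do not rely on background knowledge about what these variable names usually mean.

8

A backdoor path from Region to UnionMember is any simple undirected path whose first edge points into Region (i.e. leaves Region via a parent).
Parents of Region: {Ability, Experience}.
Enumerating:
  P1: Region <- Ability -> Industry -> Experience -> UnionMember
  P2: Region <- Ability -> Industry -> Experience -> ParentIncome <- UnionMember
  P3: Region <- Ability -> Industry -> UnionMember
  P4: Region <- Ability -> UnionMember
  P5: Region <- Experience <- Industry <- Ability -> UnionMember
  P6: Region <- Experience <- Industry -> UnionMember
  P7: Region <- Experience -> UnionMember
  P8: Region <- Experience -> ParentIncome <- UnionMember
That exhausts the simple backdoor paths. Count: 8.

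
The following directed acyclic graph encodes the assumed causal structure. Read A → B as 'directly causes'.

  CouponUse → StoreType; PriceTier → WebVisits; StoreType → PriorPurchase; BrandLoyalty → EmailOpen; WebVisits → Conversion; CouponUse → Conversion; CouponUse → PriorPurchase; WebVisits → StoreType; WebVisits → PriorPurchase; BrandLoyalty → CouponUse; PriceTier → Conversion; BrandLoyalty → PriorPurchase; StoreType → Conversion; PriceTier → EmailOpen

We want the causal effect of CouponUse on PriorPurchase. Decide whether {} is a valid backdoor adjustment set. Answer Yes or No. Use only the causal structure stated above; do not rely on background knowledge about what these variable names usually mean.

No

Backdoor paths from CouponUse to PriorPurchase (paths whose first edge points into CouponUse):
  P1: CouponUse <- BrandLoyalty -> PriorPurchase
  P2: CouponUse <- BrandLoyalty -> EmailOpen <- PriceTier -> WebVisits -> StoreType -> PriorPurchase
  P3: CouponUse <- BrandLoyalty -> EmailOpen <- PriceTier -> WebVisits -> PriorPurchase
  P4: CouponUse <- BrandLoyalty -> EmailOpen <- PriceTier -> WebVisits -> Conversion <- StoreType -> PriorPurchase
  P5: CouponUse <- BrandLoyalty -> EmailOpen <- PriceTier -> Conversion <- WebVisits -> StoreType -> PriorPurchase
  P6: CouponUse <- BrandLoyalty -> EmailOpen <- PriceTier -> Conversion <- WebVisits -> PriorPurchase
  P7: CouponUse <- BrandLoyalty -> EmailOpen <- PriceTier -> Conversion <- StoreType <- WebVisits -> PriorPurchase
  P8: CouponUse <- BrandLoyalty -> EmailOpen <- PriceTier -> Conversion <- StoreType -> PriorPurchase
Condition 1 (no descendant of CouponUse in the set): holds — descendants of CouponUse are {Conversion, PriorPurchase, StoreType}; none are in {}.
Condition 2 (every backdoor path blocked by {}):
  P1: open — no interior node is in the conditioning set.
  P2: blocked at collider EmailOpen (neither it nor any descendant is in the conditioning set).
  P3: blocked at collider EmailOpen (neither it nor any descendant is in the conditioning set).
  P4: blocked at collider EmailOpen (neither it nor any descendant is in the conditioning set).
  P5: blocked at collider EmailOpen (neither it nor any descendant is in the conditioning set).
  P6: blocked at collider EmailOpen (neither it nor any descendant is in the conditioning set).
  P7: blocked at collider EmailOpen (neither it nor any descendant is in the conditioning set).
  P8: blocked at collider EmailOpen (neither it nor any descendant is in the conditioning set).
{} does not satisfy the backdoor criterion.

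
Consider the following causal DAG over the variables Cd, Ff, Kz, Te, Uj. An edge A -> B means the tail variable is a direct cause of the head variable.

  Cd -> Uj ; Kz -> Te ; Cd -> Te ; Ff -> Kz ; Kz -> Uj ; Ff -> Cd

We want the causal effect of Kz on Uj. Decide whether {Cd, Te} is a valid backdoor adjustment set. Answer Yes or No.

Backdoor paths from Kz to Uj (paths whose first edge points into Kz):
  P1: Kz <- Ff -> Cd -> Uj
Condition 1 (no descendant of Kz in the set): FAILS — Te is a descendant of Kz.
Condition 2 (every backdoor path blocked by {Cd, Te}):
  P1: blocked at chain node Cd ∈ conditioning set.
{Cd, Te} does not satisfy the backdoor criterion.

No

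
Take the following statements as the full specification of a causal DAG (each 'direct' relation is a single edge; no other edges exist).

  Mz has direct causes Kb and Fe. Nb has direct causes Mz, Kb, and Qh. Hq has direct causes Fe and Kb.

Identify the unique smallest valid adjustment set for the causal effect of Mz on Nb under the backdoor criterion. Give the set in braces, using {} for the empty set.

Variables eligible for adjustment (non-descendants of Mz, excluding Mz and Nb): {Fe, Hq, Kb, Qh}.
Backdoor paths from Mz to Nb:
  P1: Mz <- Kb -> Nb
  P2: Mz <- Fe -> Hq <- Kb -> Nb
The empty set is not sufficient: P1 (Mz <- Kb -> Nb) has no collider blocking it and no conditioned non-collider, so it is open.
Try {Kb}:
  P1: blocked at fork node Kb ∈ conditioning set.
  P2: blocked at collider Hq (neither it nor any descendant is in the conditioning set).
{Kb} contains no descendant of Mz and blocks every backdoor path.
No other singleton works — e.g. {Fe} leaves P1 open — so {Kb} is the unique smallest valid adjustment set.

{Kb}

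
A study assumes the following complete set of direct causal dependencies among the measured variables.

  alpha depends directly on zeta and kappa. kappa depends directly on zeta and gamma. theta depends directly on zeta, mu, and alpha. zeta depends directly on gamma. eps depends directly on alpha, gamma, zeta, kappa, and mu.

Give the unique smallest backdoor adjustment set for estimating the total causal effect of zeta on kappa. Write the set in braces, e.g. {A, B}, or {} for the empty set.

{gamma}

Variables eligible for adjustment (non-descendants of zeta, excluding zeta and kappa): {gamma, mu}.
Backdoor paths from zeta to kappa:
  P1: zeta <- gamma -> kappa
  P2: zeta <- gamma -> eps <- kappa
  P3: zeta <- gamma -> eps <- alpha <- kappa
  P4: zeta <- gamma -> eps <- mu -> theta <- alpha <- kappa
The empty set is not sufficient: P1 (zeta <- gamma -> kappa) has no collider blocking it and no conditioned non-collider, so it is open.
Try {gamma}:
  P1: blocked at fork node gamma ∈ conditioning set.
  P2: blocked at fork node gamma ∈ conditioning set.
  P3: blocked at fork node gamma ∈ conditioning set.
  P4: blocked at fork node gamma ∈ conditioning set.
{gamma} contains no descendant of zeta and blocks every backdoor path.
No other singleton works — e.g. {mu} leaves P1 open — so {gamma} is the unique smallest valid adjustment set.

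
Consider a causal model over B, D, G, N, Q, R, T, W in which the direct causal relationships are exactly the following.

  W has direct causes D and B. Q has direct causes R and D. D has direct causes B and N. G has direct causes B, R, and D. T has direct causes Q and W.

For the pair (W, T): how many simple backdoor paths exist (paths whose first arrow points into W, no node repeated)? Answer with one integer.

A backdoor path from W to T is any simple undirected path whose first edge points into W (i.e. leaves W via a parent).
Parents of W: {B, D}.
Enumerating:
  P1: W <- B -> D -> Q -> T
  P2: W <- B -> D -> G <- R -> Q -> T
  P3: W <- B -> G <- R -> Q -> T
  P4: W <- B -> G <- D -> Q -> T
  P5: W <- D <- B -> G <- R -> Q -> T
  P6: W <- D -> Q -> T
  P7: W <- D -> G <- R -> Q -> T
That exhausts the simple backdoor paths. Count: 7.

7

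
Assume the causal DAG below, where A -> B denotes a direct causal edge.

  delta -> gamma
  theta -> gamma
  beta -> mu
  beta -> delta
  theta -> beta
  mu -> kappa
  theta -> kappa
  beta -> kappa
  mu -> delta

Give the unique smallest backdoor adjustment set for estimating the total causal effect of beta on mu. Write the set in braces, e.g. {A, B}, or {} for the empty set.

Variables eligible for adjustment (non-descendants of beta, excluding beta and mu): {theta}.
Backdoor paths from beta to mu:
  P1: beta <- theta -> gamma <- delta <- mu
  P2: beta <- theta -> kappa <- mu
Each backdoor path contains an unconditioned collider, so every path is already blocked with the empty conditioning set:
  P1: blocked at collider gamma (neither it nor any descendant is in the conditioning set).
  P2: blocked at collider kappa (neither it nor any descendant is in the conditioning set).
The empty set is therefore the unique smallest valid set.

{}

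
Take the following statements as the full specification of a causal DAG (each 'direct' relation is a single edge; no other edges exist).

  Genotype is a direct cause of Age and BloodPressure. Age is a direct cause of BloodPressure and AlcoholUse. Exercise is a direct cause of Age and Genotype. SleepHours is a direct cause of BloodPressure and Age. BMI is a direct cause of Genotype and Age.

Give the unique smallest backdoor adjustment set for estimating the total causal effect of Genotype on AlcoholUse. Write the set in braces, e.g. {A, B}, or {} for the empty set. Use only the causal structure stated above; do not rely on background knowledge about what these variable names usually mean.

{BMI, Exercise}

Variables eligible for adjustment (non-descendants of Genotype, excluding Genotype and AlcoholUse): {BMI, Exercise, SleepHours}.
Backdoor paths from Genotype to AlcoholUse:
  P1: Genotype <- BMI -> Age -> AlcoholUse
  P2: Genotype <- Exercise -> Age -> AlcoholUse
The empty set is not sufficient: P1 (Genotype <- BMI -> Age -> AlcoholUse) has no collider blocking it and no conditioned non-collider, so it is open.
Try {BMI, Exercise}:
  P1: blocked at fork node BMI ∈ conditioning set.
  P2: blocked at fork node Exercise ∈ conditioning set.
{BMI, Exercise} contains no descendant of Genotype and blocks every backdoor path.
Every element of {BMI, Exercise} is needed (dropping BMI leaves P1 open; dropping Exercise leaves P2 open), so no proper subset is valid.
Among all size-2 subsets of the eligible variables, only {BMI, Exercise} blocks every backdoor path, so it is the unique smallest valid adjustment set.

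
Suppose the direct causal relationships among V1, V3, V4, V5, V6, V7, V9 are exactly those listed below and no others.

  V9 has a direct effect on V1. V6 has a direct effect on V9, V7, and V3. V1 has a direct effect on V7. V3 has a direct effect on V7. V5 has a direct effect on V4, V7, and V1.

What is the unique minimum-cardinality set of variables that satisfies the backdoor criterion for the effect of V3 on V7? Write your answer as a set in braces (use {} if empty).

Variables eligible for adjustment (non-descendants of V3, excluding V3 and V7): {V1, V4, V5, V6, V9}.
Backdoor paths from V3 to V7:
  P1: V3 <- V6 -> V9 -> V1 <- V5 -> V7
  P2: V3 <- V6 -> V9 -> V1 -> V7
  P3: V3 <- V6 -> V7
The empty set is not sufficient: P2 (V3 <- V6 -> V9 -> V1 -> V7) has no collider blocking it and no conditioned non-collider, so it is open.
Try {V6}:
  P1: blocked at fork node V6 ∈ conditioning set.
  P2: blocked at fork node V6 ∈ conditioning set.
  P3: blocked at fork node V6 ∈ conditioning set.
{V6} contains no descendant of V3 and blocks every backdoor path.
No other singleton works — e.g. {V5} leaves P2 open — so {V6} is the unique smallest valid adjustment set.

{V6}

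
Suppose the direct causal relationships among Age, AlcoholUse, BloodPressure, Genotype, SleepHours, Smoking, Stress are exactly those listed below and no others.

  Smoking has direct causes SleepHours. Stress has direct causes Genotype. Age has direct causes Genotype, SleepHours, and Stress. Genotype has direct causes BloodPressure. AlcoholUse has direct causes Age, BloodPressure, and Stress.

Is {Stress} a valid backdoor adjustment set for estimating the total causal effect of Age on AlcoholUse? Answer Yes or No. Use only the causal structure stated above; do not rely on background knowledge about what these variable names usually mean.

No

Backdoor paths from Age to AlcoholUse (paths whose first edge points into Age):
  P1: Age <- Genotype <- BloodPressure -> AlcoholUse
  P2: Age <- Genotype -> Stress -> AlcoholUse
  P3: Age <- Stress <- Genotype <- BloodPressure -> AlcoholUse
  P4: Age <- Stress -> AlcoholUse
Condition 1 (no descendant of Age in the set): holds — descendants of Age are {AlcoholUse}; none are in {Stress}.
Condition 2 (every backdoor path blocked by {Stress}):
  P1: open — no interior node is in the conditioning set.
  P2: blocked at chain node Stress ∈ conditioning set.
  P3: blocked at chain node Stress ∈ conditioning set.
  P4: blocked at fork node Stress ∈ conditioning set.
{Stress} does not satisfy the backdoor criterion.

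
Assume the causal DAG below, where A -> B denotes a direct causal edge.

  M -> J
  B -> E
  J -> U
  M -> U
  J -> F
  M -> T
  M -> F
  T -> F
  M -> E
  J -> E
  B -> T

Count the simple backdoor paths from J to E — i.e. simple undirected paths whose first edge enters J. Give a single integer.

3

A backdoor path from J to E is any simple undirected path whose first edge points into J (i.e. leaves J via a parent).
Parents of J: {M}.
Enumerating:
  P1: J <- M -> T <- B -> E
  P2: J <- M -> F <- T <- B -> E
  P3: J <- M -> E
That exhausts the simple backdoor paths. Count: 3.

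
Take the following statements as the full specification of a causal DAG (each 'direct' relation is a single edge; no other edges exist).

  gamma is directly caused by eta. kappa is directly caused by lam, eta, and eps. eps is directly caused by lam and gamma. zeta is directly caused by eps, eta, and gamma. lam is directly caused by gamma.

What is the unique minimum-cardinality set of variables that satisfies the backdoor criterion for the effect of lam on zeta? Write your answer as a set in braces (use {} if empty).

{gamma}

Variables eligible for adjustment (non-descendants of lam, excluding lam and zeta): {eta, gamma}.
Backdoor paths from lam to zeta:
  P1: lam <- gamma <- eta -> zeta
  P2: lam <- gamma <- eta -> kappa <- eps -> zeta
  P3: lam <- gamma -> eps -> zeta
  P4: lam <- gamma -> eps -> kappa <- eta -> zeta
  P5: lam <- gamma -> zeta
The empty set is not sufficient: P1 (lam <- gamma <- eta -> zeta) has no collider blocking it and no conditioned non-collider, so it is open.
Try {gamma}:
  P1: blocked at chain node gamma ∈ conditioning set.
  P2: blocked at chain node gamma ∈ conditioning set.
  P3: blocked at fork node gamma ∈ conditioning set.
  P4: blocked at fork node gamma ∈ conditioning set.
  P5: blocked at fork node gamma ∈ conditioning set.
{gamma} contains no descendant of lam and blocks every backdoor path.
No other singleton works — e.g. {eta} leaves P3 open — so {gamma} is the unique smallest valid adjustment set.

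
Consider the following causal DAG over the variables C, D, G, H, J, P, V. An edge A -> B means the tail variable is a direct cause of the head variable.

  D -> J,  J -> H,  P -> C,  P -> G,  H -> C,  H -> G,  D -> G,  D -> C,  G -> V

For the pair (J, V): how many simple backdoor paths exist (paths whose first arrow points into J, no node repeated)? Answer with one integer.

A backdoor path from J to V is any simple undirected path whose first edge points into J (i.e. leaves J via a parent).
Parents of J: {D}.
Enumerating:
  P1: J <- D -> G -> V
  P2: J <- D -> C <- H -> G -> V
  P3: J <- D -> C <- P -> G -> V
That exhausts the simple backdoor paths. Count: 3.

3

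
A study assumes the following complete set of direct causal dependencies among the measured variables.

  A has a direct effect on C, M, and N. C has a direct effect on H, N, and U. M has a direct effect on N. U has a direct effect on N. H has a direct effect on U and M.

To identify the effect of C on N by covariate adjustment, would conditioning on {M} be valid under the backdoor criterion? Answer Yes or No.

Backdoor paths from C to N (paths whose first edge points into C):
  P1: C <- A -> M <- H -> U -> N
  P2: C <- A -> M -> N
  P3: C <- A -> N
Condition 1 (no descendant of C in the set): FAILS — M is a descendant of C.
Condition 2 (every backdoor path blocked by {M}):
  P1: open — collider(s) M are conditioned on (or have a conditioned descendant) and no non-collider on the path is in the set.
  P2: blocked at chain node M ∈ conditioning set.
  P3: open — no interior node is in the conditioning set.
{M} does not satisfy the backdoor criterion.

No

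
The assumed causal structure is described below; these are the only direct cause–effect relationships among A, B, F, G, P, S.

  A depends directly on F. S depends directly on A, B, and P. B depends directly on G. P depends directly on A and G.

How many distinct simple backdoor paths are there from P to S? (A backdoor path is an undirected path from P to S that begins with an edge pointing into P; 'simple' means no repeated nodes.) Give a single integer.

A backdoor path from P to S is any simple undirected path whose first edge points into P (i.e. leaves P via a parent).
Parents of P: {A, G}.
Enumerating:
  P1: P <- G -> B -> S
  P2: P <- A -> S
That exhausts the simple backdoor paths. Count: 2.

2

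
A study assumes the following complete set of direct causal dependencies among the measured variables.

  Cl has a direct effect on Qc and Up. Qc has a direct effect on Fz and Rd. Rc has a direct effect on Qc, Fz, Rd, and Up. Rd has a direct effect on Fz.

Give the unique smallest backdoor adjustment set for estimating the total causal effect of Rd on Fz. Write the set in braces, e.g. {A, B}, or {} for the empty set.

Variables eligible for adjustment (non-descendants of Rd, excluding Rd and Fz): {Cl, Qc, Rc, Up}.
Backdoor paths from Rd to Fz:
  P1: Rd <- Rc -> Qc -> Fz
  P2: Rd <- Rc -> Fz
  P3: Rd <- Rc -> Up <- Cl -> Qc -> Fz
  P4: Rd <- Qc <- Cl -> Up <- Rc -> Fz
  P5: Rd <- Qc <- Rc -> Fz
  P6: Rd <- Qc -> Fz
The empty set is not sufficient: P1 (Rd <- Rc -> Qc -> Fz) has no collider blocking it and no conditioned non-collider, so it is open.
Try {Qc, Rc}:
  P1: blocked at fork node Rc ∈ conditioning set.
  P2: blocked at fork node Rc ∈ conditioning set.
  P3: blocked at fork node Rc ∈ conditioning set.
  P4: blocked at chain node Qc ∈ conditioning set.
  P5: blocked at chain node Qc ∈ conditioning set.
  P6: blocked at fork node Qc ∈ conditioning set.
{Qc, Rc} contains no descendant of Rd and blocks every backdoor path.
Every element of {Qc, Rc} is needed (dropping Qc leaves P6 open; dropping Rc leaves P2 open), so no proper subset is valid.
Among all size-2 subsets of the eligible variables, only {Qc, Rc} blocks every backdoor path, so it is the unique smallest valid adjustment set.

{Qc, Rc}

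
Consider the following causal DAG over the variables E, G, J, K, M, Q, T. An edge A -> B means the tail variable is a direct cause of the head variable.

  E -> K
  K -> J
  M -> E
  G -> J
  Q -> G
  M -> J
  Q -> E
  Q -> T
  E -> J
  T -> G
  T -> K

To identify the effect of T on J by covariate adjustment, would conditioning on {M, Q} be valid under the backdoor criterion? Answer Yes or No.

Backdoor paths from T to J (paths whose first edge points into T):
  P1: T <- Q -> E <- M -> J
  P2: T <- Q -> E -> K -> J
  P3: T <- Q -> E -> J
  P4: T <- Q -> G -> J
Condition 1 (no descendant of T in the set): holds — descendants of T are {G, J, K}; none are in {M, Q}.
Condition 2 (every backdoor path blocked by {M, Q}):
  P1: blocked at fork node Q ∈ conditioning set.
  P2: blocked at fork node Q ∈ conditioning set.
  P3: blocked at fork node Q ∈ conditioning set.
  P4: blocked at fork node Q ∈ conditioning set.
{M, Q} satisfies the backdoor criterion.

Yes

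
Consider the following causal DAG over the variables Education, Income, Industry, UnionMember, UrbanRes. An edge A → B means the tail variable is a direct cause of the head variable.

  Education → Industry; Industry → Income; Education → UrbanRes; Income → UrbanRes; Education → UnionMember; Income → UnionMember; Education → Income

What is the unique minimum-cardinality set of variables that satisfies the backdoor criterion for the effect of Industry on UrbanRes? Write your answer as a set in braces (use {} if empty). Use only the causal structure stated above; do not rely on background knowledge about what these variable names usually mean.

{Education}

Variables eligible for adjustment (non-descendants of Industry, excluding Industry and UrbanRes): {Education}.
Backdoor paths from Industry to UrbanRes:
  P1: Industry <- Education -> Income -> UrbanRes
  P2: Industry <- Education -> UnionMember <- Income -> UrbanRes
  P3: Industry <- Education -> UrbanRes
The empty set is not sufficient: P1 (Industry <- Education -> Income -> UrbanRes) has no collider blocking it and no conditioned non-collider, so it is open.
Try {Education}:
  P1: blocked at fork node Education ∈ conditioning set.
  P2: blocked at fork node Education ∈ conditioning set.
  P3: blocked at fork node Education ∈ conditioning set.
{Education} contains no descendant of Industry and blocks every backdoor path.
{Education} is the unique smallest valid adjustment set.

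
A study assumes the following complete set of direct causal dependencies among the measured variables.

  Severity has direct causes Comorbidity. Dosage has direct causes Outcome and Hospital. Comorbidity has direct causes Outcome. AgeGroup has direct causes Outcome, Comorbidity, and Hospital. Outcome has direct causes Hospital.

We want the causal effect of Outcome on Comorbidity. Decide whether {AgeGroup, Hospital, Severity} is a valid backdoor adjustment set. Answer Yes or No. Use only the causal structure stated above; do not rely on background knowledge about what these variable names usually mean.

Backdoor paths from Outcome to Comorbidity (paths whose first edge points into Outcome):
  P1: Outcome <- Hospital -> AgeGroup <- Comorbidity
Condition 1 (no descendant of Outcome in the set): FAILS — AgeGroup and Severity are descendants of Outcome.
Condition 2 (every backdoor path blocked by {AgeGroup, Hospital, Severity}):
  P1: blocked at fork node Hospital ∈ conditioning set.
{AgeGroup, Hospital, Severity} does not satisfy the backdoor criterion.

No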